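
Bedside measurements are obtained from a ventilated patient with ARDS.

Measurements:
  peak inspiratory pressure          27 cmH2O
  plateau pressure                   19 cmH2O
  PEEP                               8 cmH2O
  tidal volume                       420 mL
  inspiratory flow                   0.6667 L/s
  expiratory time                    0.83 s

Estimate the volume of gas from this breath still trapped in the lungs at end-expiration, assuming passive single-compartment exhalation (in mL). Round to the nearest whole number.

69

R = (PIP − Pplat)/V̇ = (27 − 19) / 0.6667 = 8.0/0.6667 = 11.999 cmH2O·s/L.
C = Vt/(Pplat − PEEP) = 420.0 / (19 − 8) = 420.0/11.0 = 38.182 mL/cmH2O.
τ = R × C = 11.999 × 0.03818 L/cmH2O = 0.4581 s.
Fraction remaining = e^(−Te/τ) = e^(−0.83/0.4581) = 0.1634.
Trapped volume = 420.0 × 0.1634 = 68.628 mL.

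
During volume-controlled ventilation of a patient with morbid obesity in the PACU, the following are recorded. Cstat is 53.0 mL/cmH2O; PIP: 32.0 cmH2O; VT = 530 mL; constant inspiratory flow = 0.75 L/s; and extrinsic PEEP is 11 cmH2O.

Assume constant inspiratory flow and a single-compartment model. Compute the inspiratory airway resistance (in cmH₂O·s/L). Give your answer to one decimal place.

14.7

Equation of motion (constant flow): PIP = Vt/C + R·V̇ + PEEP.
R·V̇ = PIP − Vt/C − PEEP = 32.0 − 530/53.0 − 11 = 32.0 − 10.0 − 11 = 11.0 cmH2O.
R = 11.0 / 0.75 = 14.667 cmH2O·s/L.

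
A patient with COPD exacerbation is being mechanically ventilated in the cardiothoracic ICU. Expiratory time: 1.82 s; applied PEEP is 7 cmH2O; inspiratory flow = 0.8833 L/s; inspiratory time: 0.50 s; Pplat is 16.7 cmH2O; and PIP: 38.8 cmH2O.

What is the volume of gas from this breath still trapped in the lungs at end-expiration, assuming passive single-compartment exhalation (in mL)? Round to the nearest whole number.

Vt = flow × Ti = 0.8833 L/s × 0.50 s × 1000 mL/L = 441.65 mL.
R = (PIP − Pplat)/V̇ = (38.8 − 16.7) / 0.8833 = 22.1/0.8833 = 25.02 cmH2O·s/L.
C = Vt/(Pplat − PEEP) = 441.65 / (16.7 − 7) = 441.65/9.7 = 45.531 mL/cmH2O.
τ = R × C = 25.02 × 0.04553 L/cmH2O = 1.139 s.
Fraction remaining = e^(−Te/τ) = e^(−1.82/1.139) = 0.2023.
Trapped volume = 441.65 × 0.2023 = 89.346 mL.

89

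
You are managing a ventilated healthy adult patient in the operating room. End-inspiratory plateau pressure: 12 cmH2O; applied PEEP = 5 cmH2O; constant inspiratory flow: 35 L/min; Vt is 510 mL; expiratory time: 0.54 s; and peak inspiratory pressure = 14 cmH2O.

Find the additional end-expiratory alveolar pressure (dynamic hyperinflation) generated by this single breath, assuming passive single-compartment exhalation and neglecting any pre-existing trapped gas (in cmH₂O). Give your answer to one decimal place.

Flow: 35 L/min ÷ 60 = 0.5833 L/s.
R = (PIP − Pplat)/V̇ = (14 − 12) / 0.5833 = 2.0/0.5833 = 3.429 cmH2O·s/L.
C = Vt/(Pplat − PEEP) = 510.0 / (12 − 5) = 510.0/7.0 = 72.857 mL/cmH2O.
τ = R × C = 3.429 × 0.07286 L/cmH2O = 0.2498 s.
Fraction remaining = e^(−Te/τ) = e^(−0.54/0.2498) = 0.1151; trapped volume = 510.0 × 0.1151 = 58.701 mL.
Additional alveolar pressure from trapping ≈ V_trapped / C = 58.701 / 72.857 = 0.8057 cmH2O.

0.8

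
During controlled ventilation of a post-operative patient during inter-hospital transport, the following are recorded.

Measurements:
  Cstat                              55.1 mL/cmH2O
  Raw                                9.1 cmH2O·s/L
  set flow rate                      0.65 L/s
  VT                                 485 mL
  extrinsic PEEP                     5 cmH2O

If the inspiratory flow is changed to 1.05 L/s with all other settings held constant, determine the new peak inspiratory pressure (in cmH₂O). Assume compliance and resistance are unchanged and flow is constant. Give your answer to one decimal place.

23.4

PIP = Vt/C + R·V̇ + PEEP (constant-flow equation of motion).
Only the resistive term changes: ΔPIP = R × ΔV̇ = 9.1 × (1.05 − 0.65) = 9.1 × 0.4 = 3.64 cmH2O.
Original PIP = 485/55.1 + 9.1×0.65 + 5 = 19.717 cmH2O; new PIP = 19.717 + (3.64) = 23.357 cmH2O.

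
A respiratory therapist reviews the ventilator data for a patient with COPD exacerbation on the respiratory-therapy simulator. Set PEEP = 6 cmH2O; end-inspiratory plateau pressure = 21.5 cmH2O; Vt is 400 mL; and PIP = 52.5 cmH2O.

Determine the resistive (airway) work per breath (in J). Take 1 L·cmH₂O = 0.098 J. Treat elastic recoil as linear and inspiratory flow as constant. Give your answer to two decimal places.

1.22

With constant inspiratory flow the resistive pressure is constant at PIP − Pplat = 52.5 − 21.5 = 31.0 cmH2O, so resistive work = 31.0 × 0.400 = 12.4 L·cmH2O.
× 0.098 J/(L·cmH2O) → 1.215 J.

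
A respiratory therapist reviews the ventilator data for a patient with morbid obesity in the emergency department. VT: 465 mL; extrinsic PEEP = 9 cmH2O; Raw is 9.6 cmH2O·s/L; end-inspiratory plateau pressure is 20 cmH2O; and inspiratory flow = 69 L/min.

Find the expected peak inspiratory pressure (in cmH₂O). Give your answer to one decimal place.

Flow: 69 L/min ÷ 60 = 1.15 L/s.
PIP = Pplat + Raw × flow = 20 + 9.6 × 1.15 = 20 + 11.04 = 31.04 cmH2O.

31.0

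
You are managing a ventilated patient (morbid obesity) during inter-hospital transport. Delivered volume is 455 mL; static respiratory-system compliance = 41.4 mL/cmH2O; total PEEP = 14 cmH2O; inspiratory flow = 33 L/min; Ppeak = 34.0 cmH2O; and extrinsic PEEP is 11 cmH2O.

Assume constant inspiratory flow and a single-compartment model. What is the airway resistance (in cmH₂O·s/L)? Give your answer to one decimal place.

Flow: 33 L/min ÷ 60 = 0.55 L/s.
Total PEEP = 14 cmH2O (set 11 + intrinsic 3); this is the baseline alveolar pressure.
Equation of motion (constant flow): PIP = Vt/C + R·V̇ + PEEP.
R·V̇ = PIP − Vt/C − PEEP = 34.0 − 455/41.4 − 14 = 34.0 − 10.99 − 14 = 9.01 cmH2O.
R = 9.01 / 0.55 = 16.382 cmH2O·s/L.

16.4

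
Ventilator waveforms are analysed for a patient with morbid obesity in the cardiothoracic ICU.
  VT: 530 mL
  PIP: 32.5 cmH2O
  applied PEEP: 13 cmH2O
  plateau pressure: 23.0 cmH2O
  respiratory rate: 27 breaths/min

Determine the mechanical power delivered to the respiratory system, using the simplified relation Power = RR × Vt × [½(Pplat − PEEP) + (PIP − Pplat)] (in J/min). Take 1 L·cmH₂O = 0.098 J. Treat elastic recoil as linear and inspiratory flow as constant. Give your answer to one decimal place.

20.3

Per-breath work = Vt × [½(Pplat−PEEP) + (PIP−Pplat)] = 0.530 × [0.5×10.0 + 9.5] = 0.530 × 14.5 = 7.685 L·cmH2O.
Power = 27 × 7.685 = 207.5 L·cmH2O/min.
× 0.098 J/(L·cmH2O) → 20.335 J/min.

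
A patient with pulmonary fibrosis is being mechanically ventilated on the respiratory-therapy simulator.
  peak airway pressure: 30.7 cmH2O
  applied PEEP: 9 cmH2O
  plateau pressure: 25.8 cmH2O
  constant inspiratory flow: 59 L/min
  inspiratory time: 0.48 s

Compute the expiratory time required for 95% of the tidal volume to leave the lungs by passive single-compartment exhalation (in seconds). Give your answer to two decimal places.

0.42

Flow: 59 L/min ÷ 60 = 0.9833 L/s.
Vt = flow × Ti = 0.9833 L/s × 0.48 s × 1000 mL/L = 471.98 mL.
R = (PIP − Pplat)/V̇ = (30.7 − 25.8) / 0.9833 = 4.9/0.9833 = 4.983 cmH2O·s/L.
C = Vt/(Pplat − PEEP) = 471.98 / (25.8 − 9) = 471.98/16.8 = 28.094 mL/cmH2O.
τ = R × C = 4.983 × 0.02809 L/cmH2O = 0.14 s.
t = −τ·ln(1 − 0.95) = −0.14·ln(0.05) = 0.4194 s.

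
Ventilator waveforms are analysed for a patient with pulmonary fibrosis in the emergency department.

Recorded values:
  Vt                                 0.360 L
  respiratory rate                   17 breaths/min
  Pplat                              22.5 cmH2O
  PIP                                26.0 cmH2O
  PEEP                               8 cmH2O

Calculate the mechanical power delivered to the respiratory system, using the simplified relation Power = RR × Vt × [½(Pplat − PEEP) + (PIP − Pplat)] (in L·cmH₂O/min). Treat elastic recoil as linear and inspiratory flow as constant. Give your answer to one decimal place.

Per-breath work = Vt × [½(Pplat−PEEP) + (PIP−Pplat)] = 0.360 × [0.5×14.5 + 3.5] = 0.360 × 10.75 = 3.87 L·cmH2O.
Power = 17 × 3.87 = 65.79 L·cmH2O/min.

65.8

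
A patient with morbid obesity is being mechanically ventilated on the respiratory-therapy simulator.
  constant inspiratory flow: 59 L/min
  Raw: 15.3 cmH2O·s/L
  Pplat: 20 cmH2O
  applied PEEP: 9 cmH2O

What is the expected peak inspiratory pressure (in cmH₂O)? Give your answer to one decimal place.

35.0

Flow: 59 L/min ÷ 60 = 0.9833 L/s.
PIP = Pplat + Raw × flow = 20 + 15.3 × 0.9833 = 20 + 15.044 = 35.044 cmH2O.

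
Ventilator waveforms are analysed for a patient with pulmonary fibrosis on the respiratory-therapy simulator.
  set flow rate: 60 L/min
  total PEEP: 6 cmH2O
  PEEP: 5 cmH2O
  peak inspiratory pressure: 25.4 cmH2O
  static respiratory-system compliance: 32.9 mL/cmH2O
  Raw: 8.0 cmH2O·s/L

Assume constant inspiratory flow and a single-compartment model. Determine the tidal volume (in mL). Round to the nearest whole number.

Flow: 60 L/min ÷ 60 = 1 L/s.
Total PEEP = 6 cmH2O (set 5 + intrinsic 1); this is the baseline alveolar pressure.
Equation of motion (constant flow): PIP = Vt/C + R·V̇ + PEEP.
Vt/C = PIP − R·V̇ − PEEP = 25.4 − 8.0 − 6 = 11.4 cmH2O.
Vt = C × 11.4 = 32.9 × 11.4 = 375.06 mL.

375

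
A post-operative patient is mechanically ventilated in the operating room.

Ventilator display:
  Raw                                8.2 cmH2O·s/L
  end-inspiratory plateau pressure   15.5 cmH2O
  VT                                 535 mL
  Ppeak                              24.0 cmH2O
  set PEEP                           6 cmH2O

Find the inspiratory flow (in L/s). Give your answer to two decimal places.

1.04

flow = (PIP − Pplat) / Raw = 8.5 / 8.2 = 1.037 L/s.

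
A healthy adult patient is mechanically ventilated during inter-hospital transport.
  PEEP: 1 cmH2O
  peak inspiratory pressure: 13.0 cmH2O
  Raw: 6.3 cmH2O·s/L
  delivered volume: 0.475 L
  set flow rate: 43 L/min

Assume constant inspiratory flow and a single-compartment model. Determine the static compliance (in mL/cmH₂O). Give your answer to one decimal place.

Flow: 43 L/min ÷ 60 = 0.7167 L/s.
Equation of motion (constant flow): PIP = Vt/C + R·V̇ + PEEP.
Vt/C = PIP − R·V̇ − PEEP = 13.0 − 6.3×0.7167 − 1 = 13.0 − 4.515 − 1 = 7.485 cmH2O.
C = Vt / 7.485 = 475 / 7.485 = 63.46 mL/cmH2O.

63.5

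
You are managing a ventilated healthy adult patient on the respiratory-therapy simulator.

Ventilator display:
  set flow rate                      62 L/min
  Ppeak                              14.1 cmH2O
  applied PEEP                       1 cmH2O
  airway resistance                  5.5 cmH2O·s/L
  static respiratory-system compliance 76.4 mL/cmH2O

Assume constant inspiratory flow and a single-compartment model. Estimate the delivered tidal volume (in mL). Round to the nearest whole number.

567

Flow: 62 L/min ÷ 60 = 1.0333 L/s.
Equation of motion (constant flow): PIP = Vt/C + R·V̇ + PEEP.
Vt/C = PIP − R·V̇ − PEEP = 14.1 − 5.683 − 1 = 7.417 cmH2O.
Vt = C × 7.417 = 76.4 × 7.417 = 566.66 mL.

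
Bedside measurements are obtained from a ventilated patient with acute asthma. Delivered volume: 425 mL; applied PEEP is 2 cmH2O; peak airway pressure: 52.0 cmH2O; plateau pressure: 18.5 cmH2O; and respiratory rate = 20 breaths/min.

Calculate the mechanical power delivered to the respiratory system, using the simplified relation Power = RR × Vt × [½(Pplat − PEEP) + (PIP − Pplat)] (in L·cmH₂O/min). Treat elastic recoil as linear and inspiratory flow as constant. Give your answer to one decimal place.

Per-breath work = Vt × [½(Pplat−PEEP) + (PIP−Pplat)] = 0.425 × [0.5×16.5 + 33.5] = 0.425 × 41.75 = 17.744 L·cmH2O.
Power = 20 × 17.744 = 354.88 L·cmH2O/min.

354.9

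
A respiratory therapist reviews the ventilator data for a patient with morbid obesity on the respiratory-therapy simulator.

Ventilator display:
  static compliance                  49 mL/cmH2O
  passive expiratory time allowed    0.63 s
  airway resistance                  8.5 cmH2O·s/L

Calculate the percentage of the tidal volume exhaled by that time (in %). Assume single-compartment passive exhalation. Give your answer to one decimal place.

τ = R × C = 8.5 × 49 mL/cmH2O = 8.5 × 0.049 L/cmH2O = 0.4165 s.
Passive exhalation: V(t)/V₀ = e^(−t/τ) = e^(−0.63/0.4165) = 0.2203.
Fraction exhaled = 1 − 0.2203 = 0.7797 → 77.97%.

78.0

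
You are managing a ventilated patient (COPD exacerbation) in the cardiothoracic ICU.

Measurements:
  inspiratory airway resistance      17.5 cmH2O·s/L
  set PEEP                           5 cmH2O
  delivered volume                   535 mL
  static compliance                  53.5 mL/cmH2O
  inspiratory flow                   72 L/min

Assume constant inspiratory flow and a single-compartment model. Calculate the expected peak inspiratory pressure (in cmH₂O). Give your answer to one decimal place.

36.0

Flow: 72 L/min ÷ 60 = 1.2 L/s.
Equation of motion (constant flow): PIP = Vt/C + R·V̇ + PEEP.
PIP = 535/53.5 + 17.5×1.2 + 5 = 10.0 + 21.0 + 5 = 36.0 cmH2O.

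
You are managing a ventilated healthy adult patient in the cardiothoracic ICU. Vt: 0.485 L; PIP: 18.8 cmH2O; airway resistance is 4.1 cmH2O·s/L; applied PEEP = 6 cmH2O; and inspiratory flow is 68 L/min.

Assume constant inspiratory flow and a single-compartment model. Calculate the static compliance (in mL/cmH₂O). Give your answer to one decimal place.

59.5

Flow: 68 L/min ÷ 60 = 1.1333 L/s.
Equation of motion (constant flow): PIP = Vt/C + R·V̇ + PEEP.
Vt/C = PIP − R·V̇ − PEEP = 18.8 − 4.1×1.1333 − 6 = 18.8 − 4.647 − 6 = 8.153 cmH2O.
C = Vt / 8.153 = 485 / 8.153 = 59.487 mL/cmH2O.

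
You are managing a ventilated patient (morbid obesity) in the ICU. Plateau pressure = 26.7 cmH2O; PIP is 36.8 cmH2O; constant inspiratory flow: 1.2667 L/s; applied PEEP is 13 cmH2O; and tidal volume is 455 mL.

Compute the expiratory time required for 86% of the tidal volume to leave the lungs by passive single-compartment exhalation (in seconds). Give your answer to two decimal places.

0.52

R = (PIP − Pplat)/V̇ = (36.8 − 26.7) / 1.2667 = 10.1/1.2667 = 7.973 cmH2O·s/L.
C = Vt/(Pplat − PEEP) = 455.0 / (26.7 − 13) = 455.0/13.7 = 33.212 mL/cmH2O.
τ = R × C = 7.973 × 0.03321 L/cmH2O = 0.2648 s.
t = −τ·ln(1 − 0.86) = −0.2648·ln(0.14) = 0.5206 s.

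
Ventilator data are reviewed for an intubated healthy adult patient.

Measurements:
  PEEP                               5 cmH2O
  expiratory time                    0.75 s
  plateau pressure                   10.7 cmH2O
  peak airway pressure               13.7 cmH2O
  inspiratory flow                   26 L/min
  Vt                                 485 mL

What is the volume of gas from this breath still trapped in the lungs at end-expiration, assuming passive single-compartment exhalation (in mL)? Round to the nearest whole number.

Flow: 26 L/min ÷ 60 = 0.4333 L/s.
R = (PIP − Pplat)/V̇ = (13.7 − 10.7) / 0.4333 = 3.0/0.4333 = 6.924 cmH2O·s/L.
C = Vt/(Pplat − PEEP) = 485.0 / (10.7 − 5) = 485.0/5.7 = 85.088 mL/cmH2O.
τ = R × C = 6.924 × 0.08509 L/cmH2O = 0.5892 s.
Fraction remaining = e^(−Te/τ) = e^(−0.75/0.5892) = 0.28.
Trapped volume = 485.0 × 0.28 = 135.8 mL.

136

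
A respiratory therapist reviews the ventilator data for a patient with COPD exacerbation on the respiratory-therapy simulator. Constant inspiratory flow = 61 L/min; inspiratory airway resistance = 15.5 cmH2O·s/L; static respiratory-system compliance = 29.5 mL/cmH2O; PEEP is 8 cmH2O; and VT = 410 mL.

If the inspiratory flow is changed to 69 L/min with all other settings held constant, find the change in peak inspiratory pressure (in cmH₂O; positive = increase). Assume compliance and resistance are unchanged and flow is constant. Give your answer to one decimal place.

Flow: 61 L/min ÷ 60 = 1.0167 L/s.
New flow: 69 L/min ÷ 60 = 1.15 L/s.
PIP = Vt/C + R·V̇ + PEEP (constant-flow equation of motion).
Only the resistive term changes: ΔPIP = R × ΔV̇ = 15.5 × (1.15 − 1.0167) = 15.5 × 0.1333 = 2.066 cmH2O.

2.1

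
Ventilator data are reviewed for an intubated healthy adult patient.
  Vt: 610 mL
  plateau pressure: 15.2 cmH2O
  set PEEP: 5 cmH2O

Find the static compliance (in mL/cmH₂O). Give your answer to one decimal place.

59.8

Cstat = Vt / (Pplat − PEEP) = 610 / (15.2 − 5) = 610 / 10.2 = 59.804 mL/cmH2O.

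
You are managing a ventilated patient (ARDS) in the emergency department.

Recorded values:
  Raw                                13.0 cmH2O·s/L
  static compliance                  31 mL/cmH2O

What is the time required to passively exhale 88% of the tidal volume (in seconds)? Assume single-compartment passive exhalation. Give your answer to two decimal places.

0.85

τ = R × C = 13.0 × 31 mL/cmH2O = 13.0 × 0.031 L/cmH2O = 0.403 s.
Exhaled fraction f = 1 − e^(−t/τ) → t = −τ·ln(1 − f) = −0.403·ln(0.12) = 0.8545 s.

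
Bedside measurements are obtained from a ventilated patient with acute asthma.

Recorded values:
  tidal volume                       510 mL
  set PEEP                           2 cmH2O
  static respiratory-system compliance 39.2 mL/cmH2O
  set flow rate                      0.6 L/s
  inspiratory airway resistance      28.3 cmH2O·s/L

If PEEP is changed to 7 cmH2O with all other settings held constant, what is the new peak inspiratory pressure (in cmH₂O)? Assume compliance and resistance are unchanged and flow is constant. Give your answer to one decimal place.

37.0

PIP = Vt/C + R·V̇ + PEEP (constant-flow equation of motion).
Only the baseline term changes: ΔPIP = ΔPEEP = 7 − 2 = 5.0 cmH2O.
Original PIP = 510/39.2 + 28.3×0.6 + 2 = 31.99 cmH2O; new PIP = 31.99 + (5.0) = 36.99 cmH2O.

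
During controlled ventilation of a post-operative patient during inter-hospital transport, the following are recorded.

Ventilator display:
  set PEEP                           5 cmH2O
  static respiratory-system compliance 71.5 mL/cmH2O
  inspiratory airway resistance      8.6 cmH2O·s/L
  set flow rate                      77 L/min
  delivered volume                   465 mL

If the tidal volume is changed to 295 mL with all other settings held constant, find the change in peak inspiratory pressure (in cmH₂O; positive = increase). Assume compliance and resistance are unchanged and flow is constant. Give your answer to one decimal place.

-2.4

PIP = Vt/C + R·V̇ + PEEP (constant-flow equation of motion).
Only the elastic term changes: ΔPIP = ΔVt / C = (295 − 465) / 71.5 = -2.378 cmH2O.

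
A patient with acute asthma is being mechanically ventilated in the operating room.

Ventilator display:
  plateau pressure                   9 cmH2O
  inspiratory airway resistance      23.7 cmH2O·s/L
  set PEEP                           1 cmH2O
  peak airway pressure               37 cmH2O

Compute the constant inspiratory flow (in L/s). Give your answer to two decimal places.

1.18

flow = (PIP − Pplat) / Raw = 28.0 / 23.7 = 1.181 L/s.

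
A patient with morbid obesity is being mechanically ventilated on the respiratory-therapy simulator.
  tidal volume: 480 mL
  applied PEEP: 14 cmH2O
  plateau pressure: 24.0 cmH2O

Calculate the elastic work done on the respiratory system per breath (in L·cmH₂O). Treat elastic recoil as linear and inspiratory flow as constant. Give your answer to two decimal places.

2.40

Elastic work ≈ ½ × (Pplat − PEEP) × Vt = 0.5 × (24.0 − 14) × 0.480 L = 0.5 × 10.0 × 0.480 = 2.4 L·cmH2O.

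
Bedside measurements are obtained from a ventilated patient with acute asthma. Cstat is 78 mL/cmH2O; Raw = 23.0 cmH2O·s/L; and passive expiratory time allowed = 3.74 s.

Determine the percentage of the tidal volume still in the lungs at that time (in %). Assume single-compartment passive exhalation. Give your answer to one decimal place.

12.4

τ = R × C = 23.0 × 78 mL/cmH2O = 23.0 × 0.078 L/cmH2O = 1.794 s.
Passive exhalation: V(t)/V₀ = e^(−t/τ) = e^(−3.74/1.794) = 0.1243.
Fraction remaining = 0.1243 → 12.43%.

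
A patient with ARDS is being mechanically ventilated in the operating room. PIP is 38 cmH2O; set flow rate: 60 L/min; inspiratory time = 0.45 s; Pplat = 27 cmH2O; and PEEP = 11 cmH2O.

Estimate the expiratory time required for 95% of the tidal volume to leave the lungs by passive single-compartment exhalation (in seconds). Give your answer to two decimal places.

0.93

Flow: 60 L/min ÷ 60 = 1 L/s.
Vt = flow × Ti = 1 L/s × 0.45 s × 1000 mL/L = 450.0 mL.
R = (PIP − Pplat)/V̇ = (38 − 27) / 1 = 11.0/1 = 11.0 cmH2O·s/L.
C = Vt/(Pplat − PEEP) = 450.0 / (27 − 11) = 450.0/16.0 = 28.125 mL/cmH2O.
τ = R × C = 11.0 × 0.02813 L/cmH2O = 0.3094 s.
t = −τ·ln(1 − 0.95) = −0.3094·ln(0.05) = 0.9269 s.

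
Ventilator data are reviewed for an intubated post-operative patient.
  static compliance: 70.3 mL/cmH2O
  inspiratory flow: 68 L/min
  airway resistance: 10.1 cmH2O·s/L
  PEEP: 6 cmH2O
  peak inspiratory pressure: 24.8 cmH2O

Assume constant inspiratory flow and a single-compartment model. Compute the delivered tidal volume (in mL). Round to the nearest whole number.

Flow: 68 L/min ÷ 60 = 1.1333 L/s.
Equation of motion (constant flow): PIP = Vt/C + R·V̇ + PEEP.
Vt/C = PIP − R·V̇ − PEEP = 24.8 − 11.446 − 6 = 7.354 cmH2O.
Vt = C × 7.354 = 70.3 × 7.354 = 516.99 mL.

517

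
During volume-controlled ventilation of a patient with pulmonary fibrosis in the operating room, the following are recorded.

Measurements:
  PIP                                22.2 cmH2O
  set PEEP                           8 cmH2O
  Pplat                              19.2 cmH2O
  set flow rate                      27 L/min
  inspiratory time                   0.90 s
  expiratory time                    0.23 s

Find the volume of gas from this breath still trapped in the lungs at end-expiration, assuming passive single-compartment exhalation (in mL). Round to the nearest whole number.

156

Flow: 27 L/min ÷ 60 = 0.45 L/s.
Vt = flow × Ti = 0.45 L/s × 0.90 s × 1000 mL/L = 405.0 mL.
R = (PIP − Pplat)/V̇ = (22.2 − 19.2) / 0.45 = 3.0/0.45 = 6.667 cmH2O·s/L.
C = Vt/(Pplat − PEEP) = 405.0 / (19.2 − 8) = 405.0/11.2 = 36.161 mL/cmH2O.
τ = R × C = 6.667 × 0.03616 L/cmH2O = 0.2411 s.
Fraction remaining = e^(−Te/τ) = e^(−0.23/0.2411) = 0.3852.
Trapped volume = 405.0 × 0.3852 = 156.01 mL.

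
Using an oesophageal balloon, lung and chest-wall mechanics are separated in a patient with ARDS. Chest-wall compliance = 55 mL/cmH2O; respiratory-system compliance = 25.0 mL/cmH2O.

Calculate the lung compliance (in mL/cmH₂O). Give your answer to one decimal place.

45.8

1/CL = 1/Crs − 1/Ccw.
1/CL = 1/25.0 − 1/55 = 0.02182.
CL = 45.83 mL/cmH2O.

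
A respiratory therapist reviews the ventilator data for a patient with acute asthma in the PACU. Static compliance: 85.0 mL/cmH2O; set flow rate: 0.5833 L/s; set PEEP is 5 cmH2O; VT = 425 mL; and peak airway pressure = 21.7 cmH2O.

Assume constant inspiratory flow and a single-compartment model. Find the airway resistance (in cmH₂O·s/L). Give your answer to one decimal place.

20.1

Equation of motion (constant flow): PIP = Vt/C + R·V̇ + PEEP.
R·V̇ = PIP − Vt/C − PEEP = 21.7 − 425/85.0 − 5 = 21.7 − 5.0 − 5 = 11.7 cmH2O.
R = 11.7 / 0.5833 = 20.058 cmH2O·s/L.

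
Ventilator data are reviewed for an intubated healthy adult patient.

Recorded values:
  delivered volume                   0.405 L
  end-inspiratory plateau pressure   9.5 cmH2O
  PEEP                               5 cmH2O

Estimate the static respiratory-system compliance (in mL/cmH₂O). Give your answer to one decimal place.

Cstat = Vt / (Pplat − PEEP) = 405 / (9.5 − 5) = 405 / 4.5 = 90.0 mL/cmH2O.

90.0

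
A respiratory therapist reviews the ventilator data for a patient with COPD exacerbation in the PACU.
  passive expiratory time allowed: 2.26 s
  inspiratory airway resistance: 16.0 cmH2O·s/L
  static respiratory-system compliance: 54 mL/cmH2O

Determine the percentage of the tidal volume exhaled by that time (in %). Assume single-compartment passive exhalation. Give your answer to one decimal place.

τ = R × C = 16.0 × 54 mL/cmH2O = 16.0 × 0.054 L/cmH2O = 0.864 s.
Passive exhalation: V(t)/V₀ = e^(−t/τ) = e^(−2.26/0.864) = 0.07311.
Fraction exhaled = 1 − 0.07311 = 0.9269 → 92.69%.

92.7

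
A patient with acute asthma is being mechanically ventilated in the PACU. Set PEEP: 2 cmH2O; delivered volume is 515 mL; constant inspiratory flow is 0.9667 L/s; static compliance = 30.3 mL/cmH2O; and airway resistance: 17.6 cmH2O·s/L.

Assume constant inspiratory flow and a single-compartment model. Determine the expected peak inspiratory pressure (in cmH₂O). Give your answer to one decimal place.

Equation of motion (constant flow): PIP = Vt/C + R·V̇ + PEEP.
PIP = 515/30.3 + 17.6×0.9667 + 2 = 16.997 + 17.014 + 2 = 36.011 cmH2O.

36.0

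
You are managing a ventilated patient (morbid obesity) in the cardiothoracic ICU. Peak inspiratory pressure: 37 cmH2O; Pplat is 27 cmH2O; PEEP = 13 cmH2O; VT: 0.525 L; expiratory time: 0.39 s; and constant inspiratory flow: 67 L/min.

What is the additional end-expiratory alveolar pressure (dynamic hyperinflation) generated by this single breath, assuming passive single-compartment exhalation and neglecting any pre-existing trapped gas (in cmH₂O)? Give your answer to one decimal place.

Flow: 67 L/min ÷ 60 = 1.1167 L/s.
R = (PIP − Pplat)/V̇ = (37 − 27) / 1.1167 = 10.0/1.1167 = 8.955 cmH2O·s/L.
C = Vt/(Pplat − PEEP) = 525.0 / (27 − 13) = 525.0/14.0 = 37.5 mL/cmH2O.
τ = R × C = 8.955 × 0.0375 L/cmH2O = 0.3358 s.
Fraction remaining = e^(−Te/τ) = e^(−0.39/0.3358) = 0.313; trapped volume = 525.0 × 0.313 = 164.33 mL.
Additional alveolar pressure from trapping ≈ V_trapped / C = 164.33 / 37.5 = 4.382 cmH2O.

4.4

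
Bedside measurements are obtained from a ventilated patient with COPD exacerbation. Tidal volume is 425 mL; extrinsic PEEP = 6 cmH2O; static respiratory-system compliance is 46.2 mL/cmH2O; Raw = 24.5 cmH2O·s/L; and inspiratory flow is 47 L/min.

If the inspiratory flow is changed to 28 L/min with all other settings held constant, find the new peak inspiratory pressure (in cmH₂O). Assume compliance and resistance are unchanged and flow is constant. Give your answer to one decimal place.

26.6

Flow: 47 L/min ÷ 60 = 0.7833 L/s.
New flow: 28 L/min ÷ 60 = 0.4667 L/s.
PIP = Vt/C + R·V̇ + PEEP (constant-flow equation of motion).
Only the resistive term changes: ΔPIP = R × ΔV̇ = 24.5 × (0.4667 − 0.7833) = 24.5 × -0.3166 = -7.757 cmH2O.
Original PIP = 425/46.2 + 24.5×0.7833 + 6 = 34.39 cmH2O; new PIP = 34.39 + (-7.757) = 26.633 cmH2O.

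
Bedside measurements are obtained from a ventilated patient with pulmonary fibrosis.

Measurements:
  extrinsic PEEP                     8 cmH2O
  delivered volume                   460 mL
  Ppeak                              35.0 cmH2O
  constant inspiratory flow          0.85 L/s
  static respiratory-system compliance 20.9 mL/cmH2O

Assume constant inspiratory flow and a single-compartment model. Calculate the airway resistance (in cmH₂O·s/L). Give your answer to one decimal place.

5.9

Equation of motion (constant flow): PIP = Vt/C + R·V̇ + PEEP.
R·V̇ = PIP − Vt/C − PEEP = 35.0 − 460/20.9 − 8 = 35.0 − 22.01 − 8 = 4.99 cmH2O.
R = 4.99 / 0.85 = 5.871 cmH2O·s/L.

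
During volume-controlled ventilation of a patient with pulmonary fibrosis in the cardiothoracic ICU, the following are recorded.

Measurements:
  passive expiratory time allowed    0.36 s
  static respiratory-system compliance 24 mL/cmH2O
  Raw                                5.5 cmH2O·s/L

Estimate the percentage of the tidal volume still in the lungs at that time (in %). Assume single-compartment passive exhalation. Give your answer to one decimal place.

6.5

τ = R × C = 5.5 × 24 mL/cmH2O = 5.5 × 0.024 L/cmH2O = 0.132 s.
Passive exhalation: V(t)/V₀ = e^(−t/τ) = e^(−0.36/0.132) = 0.0654.
Fraction remaining = 0.0654 → 6.54%.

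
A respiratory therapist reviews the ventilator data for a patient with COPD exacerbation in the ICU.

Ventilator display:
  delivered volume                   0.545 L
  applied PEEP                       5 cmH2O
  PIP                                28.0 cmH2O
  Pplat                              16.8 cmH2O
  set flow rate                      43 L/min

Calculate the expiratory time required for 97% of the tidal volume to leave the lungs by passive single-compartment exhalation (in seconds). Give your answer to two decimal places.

2.53

Flow: 43 L/min ÷ 60 = 0.7167 L/s.
R = (PIP − Pplat)/V̇ = (28.0 − 16.8) / 0.7167 = 11.2/0.7167 = 15.627 cmH2O·s/L.
C = Vt/(Pplat − PEEP) = 545.0 / (16.8 − 5) = 545.0/11.8 = 46.186 mL/cmH2O.
τ = R × C = 15.627 × 0.04619 L/cmH2O = 0.7218 s.
t = −τ·ln(1 − 0.97) = −0.7218·ln(0.03) = 2.531 s.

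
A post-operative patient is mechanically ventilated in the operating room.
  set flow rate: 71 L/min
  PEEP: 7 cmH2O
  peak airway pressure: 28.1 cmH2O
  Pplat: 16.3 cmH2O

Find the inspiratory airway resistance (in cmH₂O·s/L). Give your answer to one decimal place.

10.0

Flow: 71 L/min ÷ 60 = 1.1833 L/s.
Raw = (PIP − Pplat) / flow = (28.1 − 16.3) / 1.1833 = 11.8 / 1.1833 = 9.972 cmH2O·s/L.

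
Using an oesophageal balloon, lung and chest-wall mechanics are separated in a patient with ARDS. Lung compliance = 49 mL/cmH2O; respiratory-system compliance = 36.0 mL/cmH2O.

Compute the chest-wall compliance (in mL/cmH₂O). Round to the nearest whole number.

1/Ccw = 1/Crs − 1/CL.
1/Ccw = 1/36.0 − 1/49 = 0.00737.
Ccw = 135.69 mL/cmH2O.

136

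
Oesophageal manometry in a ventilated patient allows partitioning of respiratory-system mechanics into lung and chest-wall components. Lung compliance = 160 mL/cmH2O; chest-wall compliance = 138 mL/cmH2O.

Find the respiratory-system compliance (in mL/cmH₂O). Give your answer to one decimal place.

74.1

Lung and chest wall are elastances in series: 1/Crs = 1/CL + 1/Ccw.
1/Crs = 1/160 + 1/138 = 0.0135.
Crs = 74.074 mL/cmH2O.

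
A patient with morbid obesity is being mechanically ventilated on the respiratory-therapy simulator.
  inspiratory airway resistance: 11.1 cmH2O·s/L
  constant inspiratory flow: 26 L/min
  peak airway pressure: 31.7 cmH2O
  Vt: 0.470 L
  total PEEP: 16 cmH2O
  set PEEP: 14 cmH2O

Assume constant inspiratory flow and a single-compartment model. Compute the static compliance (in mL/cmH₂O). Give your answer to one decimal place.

43.2

Flow: 26 L/min ÷ 60 = 0.4333 L/s.
Total PEEP = 16 cmH2O (set 14 + intrinsic 2); this is the baseline alveolar pressure.
Equation of motion (constant flow): PIP = Vt/C + R·V̇ + PEEP.
Vt/C = PIP − R·V̇ − PEEP = 31.7 − 11.1×0.4333 − 16 = 31.7 − 4.81 − 16 = 10.89 cmH2O.
C = Vt / 10.89 = 470 / 10.89 = 43.159 mL/cmH2O.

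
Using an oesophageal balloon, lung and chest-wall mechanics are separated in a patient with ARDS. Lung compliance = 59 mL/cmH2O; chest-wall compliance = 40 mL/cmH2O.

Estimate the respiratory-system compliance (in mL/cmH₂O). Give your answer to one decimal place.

Lung and chest wall are elastances in series: 1/Crs = 1/CL + 1/Ccw.
1/Crs = 1/59 + 1/40 = 0.04195.
Crs = 23.838 mL/cmH2O.

23.8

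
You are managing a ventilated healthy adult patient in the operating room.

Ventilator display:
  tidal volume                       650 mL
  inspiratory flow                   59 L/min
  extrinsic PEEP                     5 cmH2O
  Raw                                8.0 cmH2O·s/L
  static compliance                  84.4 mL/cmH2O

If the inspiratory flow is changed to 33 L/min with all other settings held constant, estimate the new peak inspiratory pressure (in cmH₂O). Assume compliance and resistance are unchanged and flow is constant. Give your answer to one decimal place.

17.1

Flow: 59 L/min ÷ 60 = 0.9833 L/s.
New flow: 33 L/min ÷ 60 = 0.55 L/s.
PIP = Vt/C + R·V̇ + PEEP (constant-flow equation of motion).
Only the resistive term changes: ΔPIP = R × ΔV̇ = 8.0 × (0.55 − 0.9833) = 8.0 × -0.4333 = -3.466 cmH2O.
Original PIP = 650/84.4 + 8.0×0.9833 + 5 = 20.568 cmH2O; new PIP = 20.568 + (-3.466) = 17.102 cmH2O.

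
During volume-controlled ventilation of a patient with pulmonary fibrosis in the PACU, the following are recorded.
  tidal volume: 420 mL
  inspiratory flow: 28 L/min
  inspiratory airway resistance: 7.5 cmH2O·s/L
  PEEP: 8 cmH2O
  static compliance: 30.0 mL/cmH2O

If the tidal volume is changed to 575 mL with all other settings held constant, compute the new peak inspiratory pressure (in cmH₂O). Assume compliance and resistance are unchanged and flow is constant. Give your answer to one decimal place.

30.7

Flow: 28 L/min ÷ 60 = 0.4667 L/s.
PIP = Vt/C + R·V̇ + PEEP (constant-flow equation of motion).
Only the elastic term changes: ΔPIP = ΔVt / C = (575 − 420) / 30.0 = 5.167 cmH2O.
Original PIP = 420/30.0 + 7.5×0.4667 + 8 = 25.5 cmH2O; new PIP = 25.5 + (5.167) = 30.667 cmH2O.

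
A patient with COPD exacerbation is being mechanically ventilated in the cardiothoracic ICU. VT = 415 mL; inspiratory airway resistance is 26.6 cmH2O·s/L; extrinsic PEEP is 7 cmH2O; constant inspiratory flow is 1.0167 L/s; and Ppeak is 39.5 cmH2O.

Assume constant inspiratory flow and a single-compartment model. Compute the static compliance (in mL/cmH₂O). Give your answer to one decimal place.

Equation of motion (constant flow): PIP = Vt/C + R·V̇ + PEEP.
Vt/C = PIP − R·V̇ − PEEP = 39.5 − 26.6×1.0167 − 7 = 39.5 − 27.044 − 7 = 5.456 cmH2O.
C = Vt / 5.456 = 415 / 5.456 = 76.063 mL/cmH2O.

76.1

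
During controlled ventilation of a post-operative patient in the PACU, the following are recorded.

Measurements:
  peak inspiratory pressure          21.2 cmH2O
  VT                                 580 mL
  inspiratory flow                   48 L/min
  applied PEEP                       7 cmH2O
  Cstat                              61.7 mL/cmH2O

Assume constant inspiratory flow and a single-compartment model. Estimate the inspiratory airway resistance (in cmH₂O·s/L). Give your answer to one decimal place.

Flow: 48 L/min ÷ 60 = 0.8 L/s.
Equation of motion (constant flow): PIP = Vt/C + R·V̇ + PEEP.
R·V̇ = PIP − Vt/C − PEEP = 21.2 − 580/61.7 − 7 = 21.2 − 9.4 − 7 = 4.8 cmH2O.
R = 4.8 / 0.8 = 6.0 cmH2O·s/L.

6.0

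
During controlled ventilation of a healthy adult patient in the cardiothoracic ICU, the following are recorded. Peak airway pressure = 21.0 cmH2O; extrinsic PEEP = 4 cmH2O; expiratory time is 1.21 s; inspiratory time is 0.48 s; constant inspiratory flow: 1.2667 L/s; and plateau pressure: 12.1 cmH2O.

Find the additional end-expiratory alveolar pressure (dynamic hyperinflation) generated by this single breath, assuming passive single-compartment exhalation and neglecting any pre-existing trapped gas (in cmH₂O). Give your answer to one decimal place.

Vt = flow × Ti = 1.2667 L/s × 0.48 s × 1000 mL/L = 608.02 mL.
R = (PIP − Pplat)/V̇ = (21.0 − 12.1) / 1.2667 = 8.9/1.2667 = 7.026 cmH2O·s/L.
C = Vt/(Pplat − PEEP) = 608.02 / (12.1 − 4) = 608.02/8.1 = 75.064 mL/cmH2O.
τ = R × C = 7.026 × 0.07506 L/cmH2O = 0.5274 s.
Fraction remaining = e^(−Te/τ) = e^(−1.21/0.5274) = 0.1008; trapped volume = 608.02 × 0.1008 = 61.288 mL.
Additional alveolar pressure from trapping ≈ V_trapped / C = 61.288 / 75.064 = 0.8165 cmH2O.

0.8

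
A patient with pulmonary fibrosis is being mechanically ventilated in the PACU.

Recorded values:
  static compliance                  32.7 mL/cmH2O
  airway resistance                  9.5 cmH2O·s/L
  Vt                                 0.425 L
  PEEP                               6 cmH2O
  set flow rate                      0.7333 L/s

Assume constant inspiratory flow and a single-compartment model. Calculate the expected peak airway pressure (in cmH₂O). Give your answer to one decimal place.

26.0

Equation of motion (constant flow): PIP = Vt/C + R·V̇ + PEEP.
PIP = 425/32.7 + 9.5×0.7333 + 6 = 12.997 + 6.966 + 6 = 25.963 cmH2O.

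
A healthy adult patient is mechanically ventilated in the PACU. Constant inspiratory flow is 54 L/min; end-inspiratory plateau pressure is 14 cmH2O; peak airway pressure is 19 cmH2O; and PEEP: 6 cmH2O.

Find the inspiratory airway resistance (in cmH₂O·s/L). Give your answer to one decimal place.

5.6

Flow: 54 L/min ÷ 60 = 0.9 L/s.
Raw = (PIP − Pplat) / flow = (19 − 14) / 0.9 = 5.0 / 0.9 = 5.556 cmH2O·s/L.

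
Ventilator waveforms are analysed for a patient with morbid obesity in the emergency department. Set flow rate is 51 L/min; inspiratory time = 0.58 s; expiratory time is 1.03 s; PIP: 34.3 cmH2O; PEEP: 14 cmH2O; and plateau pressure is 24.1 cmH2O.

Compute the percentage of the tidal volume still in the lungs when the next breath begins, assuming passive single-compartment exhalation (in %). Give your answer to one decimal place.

Flow: 51 L/min ÷ 60 = 0.85 L/s.
Vt = flow × Ti = 0.85 L/s × 0.58 s × 1000 mL/L = 493.0 mL.
R = (PIP − Pplat)/V̇ = (34.3 − 24.1) / 0.85 = 10.2/0.85 = 12.0 cmH2O·s/L.
C = Vt/(Pplat − PEEP) = 493.0 / (24.1 − 14) = 493.0/10.1 = 48.812 mL/cmH2O.
τ = R × C = 12.0 × 0.04881 L/cmH2O = 0.5857 s.
Fraction remaining at end-expiration = e^(−Te/τ) = e^(−1.03/0.5857) = 0.1723 → 17.23%.

17.2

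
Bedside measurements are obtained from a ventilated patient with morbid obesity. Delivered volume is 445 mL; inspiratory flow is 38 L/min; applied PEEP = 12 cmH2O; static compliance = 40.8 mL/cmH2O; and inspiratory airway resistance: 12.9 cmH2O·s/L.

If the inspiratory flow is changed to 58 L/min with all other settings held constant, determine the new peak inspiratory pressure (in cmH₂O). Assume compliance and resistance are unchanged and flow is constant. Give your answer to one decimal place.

Flow: 38 L/min ÷ 60 = 0.6333 L/s.
New flow: 58 L/min ÷ 60 = 0.9667 L/s.
PIP = Vt/C + R·V̇ + PEEP (constant-flow equation of motion).
Only the resistive term changes: ΔPIP = R × ΔV̇ = 12.9 × (0.9667 − 0.6333) = 12.9 × 0.3334 = 4.301 cmH2O.
Original PIP = 445/40.8 + 12.9×0.6333 + 12 = 31.076 cmH2O; new PIP = 31.076 + (4.301) = 35.377 cmH2O.

35.4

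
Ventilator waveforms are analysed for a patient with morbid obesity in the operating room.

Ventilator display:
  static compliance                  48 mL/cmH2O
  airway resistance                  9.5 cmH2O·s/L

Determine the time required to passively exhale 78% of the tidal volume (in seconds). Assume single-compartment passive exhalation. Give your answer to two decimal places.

τ = R × C = 9.5 × 48 mL/cmH2O = 9.5 × 0.048 L/cmH2O = 0.456 s.
Exhaled fraction f = 1 − e^(−t/τ) → t = −τ·ln(1 − f) = −0.456·ln(0.22) = 0.6904 s.

0.69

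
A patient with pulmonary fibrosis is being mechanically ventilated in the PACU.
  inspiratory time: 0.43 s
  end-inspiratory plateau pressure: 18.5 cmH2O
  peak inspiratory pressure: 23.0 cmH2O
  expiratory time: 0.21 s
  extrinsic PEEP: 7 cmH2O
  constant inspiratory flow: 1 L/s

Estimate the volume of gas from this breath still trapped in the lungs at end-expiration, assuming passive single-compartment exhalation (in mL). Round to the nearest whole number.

Vt = flow × Ti = 1 L/s × 0.43 s × 1000 mL/L = 430.0 mL.
R = (PIP − Pplat)/V̇ = (23.0 − 18.5) / 1 = 4.5/1 = 4.5 cmH2O·s/L.
C = Vt/(Pplat − PEEP) = 430.0 / (18.5 − 7) = 430.0/11.5 = 37.391 mL/cmH2O.
τ = R × C = 4.5 × 0.03739 L/cmH2O = 0.1683 s.
Fraction remaining = e^(−Te/τ) = e^(−0.21/0.1683) = 0.2871.
Trapped volume = 430.0 × 0.2871 = 123.45 mL.

123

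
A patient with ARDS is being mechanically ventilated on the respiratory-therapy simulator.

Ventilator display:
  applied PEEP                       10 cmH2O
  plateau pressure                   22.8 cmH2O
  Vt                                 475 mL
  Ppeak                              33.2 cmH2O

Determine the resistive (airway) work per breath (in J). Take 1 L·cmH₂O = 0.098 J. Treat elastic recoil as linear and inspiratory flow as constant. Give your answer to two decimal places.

0.48

With constant inspiratory flow the resistive pressure is constant at PIP − Pplat = 33.2 − 22.8 = 10.4 cmH2O, so resistive work = 10.4 × 0.475 = 4.94 L·cmH2O.
× 0.098 J/(L·cmH2O) → 0.4841 J.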